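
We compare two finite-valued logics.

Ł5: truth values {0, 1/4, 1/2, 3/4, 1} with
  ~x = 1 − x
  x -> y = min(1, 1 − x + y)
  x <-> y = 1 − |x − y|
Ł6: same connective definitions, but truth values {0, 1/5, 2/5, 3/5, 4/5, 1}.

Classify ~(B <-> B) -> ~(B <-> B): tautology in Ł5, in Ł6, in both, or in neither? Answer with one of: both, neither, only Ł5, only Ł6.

both

In Ł5: every assignment gives 1 — tautology.
In Ł6: every assignment gives 1 — tautology.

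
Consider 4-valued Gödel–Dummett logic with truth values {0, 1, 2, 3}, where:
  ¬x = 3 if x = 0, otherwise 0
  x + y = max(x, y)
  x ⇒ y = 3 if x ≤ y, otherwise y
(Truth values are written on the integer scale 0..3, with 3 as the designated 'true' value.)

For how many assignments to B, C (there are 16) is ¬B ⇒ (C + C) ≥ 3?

13

B = 0, C = 0 ↦ 0  <
B = 0, C = 1 ↦ 1  <
B = 0, C = 2 ↦ 2  <
B = 0, C = 3 ↦ 3  ≥
B = 1, C = 0 ↦ 3  ≥
B = 1, C = 1 ↦ 3  ≥
B = 1, C = 2 ↦ 3  ≥
B = 1, C = 3 ↦ 3  ≥
B = 2, C = 0 ↦ 3  ≥
B = 2, C = 1 ↦ 3  ≥
B = 2, C = 2 ↦ 3  ≥
B = 2, C = 3 ↦ 3  ≥
B = 3, C = 0 ↦ 3  ≥
B = 3, C = 1 ↦ 3  ≥
B = 3, C = 2 ↦ 3  ≥
B = 3, C = 3 ↦ 3  ≥
So 13 of the 16 assignments meet the threshold.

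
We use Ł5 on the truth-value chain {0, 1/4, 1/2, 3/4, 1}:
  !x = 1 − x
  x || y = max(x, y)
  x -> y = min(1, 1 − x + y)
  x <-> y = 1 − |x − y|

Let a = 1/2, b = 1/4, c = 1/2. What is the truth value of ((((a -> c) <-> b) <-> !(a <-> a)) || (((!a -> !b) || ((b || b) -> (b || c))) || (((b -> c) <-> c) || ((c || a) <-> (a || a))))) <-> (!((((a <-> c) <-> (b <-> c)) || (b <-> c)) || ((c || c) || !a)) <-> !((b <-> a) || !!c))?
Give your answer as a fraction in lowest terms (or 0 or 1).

a -> c = 1/2 -> 1/2 = 1
(a -> c) <-> b = 1 <-> 1/4 = 1/4
a <-> a = 1/2 <-> 1/2 = 1
!(a <-> a) = !1 = 0
((a -> c) <-> b) <-> !(a <-> a) = 1/4 <-> 0 = 3/4
!a = !1/2 = 1/2
!b = !1/4 = 3/4
!a -> !b = 1/2 -> 3/4 = 1
b || b = 1/4 || 1/4 = 1/4
b || c = 1/4 || 1/2 = 1/2
(b || b) -> (b || c) = 1/4 -> 1/2 = 1
(!a -> !b) || ((b || b) -> (b || c)) = 1 || 1 = 1
b -> c = 1/4 -> 1/2 = 1
(b -> c) <-> c = 1 <-> 1/2 = 1/2
c || a = 1/2 || 1/2 = 1/2
a || a = 1/2 || 1/2 = 1/2
(c || a) <-> (a || a) = 1/2 <-> 1/2 = 1
((b -> c) <-> c) || ((c || a) <-> (a || a)) = 1/2 || 1 = 1
((!a -> !b) || ((b || b) -> (b || c))) || (((b -> c) <-> c) || ((c || a) <-> (a || a))) = 1 || 1 = 1
(((a -> c) <-> b) <-> !(a <-> a)) || (((!a -> !b) || ((b || b) -> (b || c))) || (((b -> c) <-> c) || ((c || a) <-> (a || a)))) = 3/4 || 1 = 1
a <-> c = 1/2 <-> 1/2 = 1
b <-> c = 1/4 <-> 1/2 = 3/4
(a <-> c) <-> (b <-> c) = 1 <-> 3/4 = 3/4
b <-> c = 1/4 <-> 1/2 = 3/4
((a <-> c) <-> (b <-> c)) || (b <-> c) = 3/4 || 3/4 = 3/4
c || c = 1/2 || 1/2 = 1/2
!a = !1/2 = 1/2
(c || c) || !a = 1/2 || 1/2 = 1/2
(((a <-> c) <-> (b <-> c)) || (b <-> c)) || ((c || c) || !a) = 3/4 || 1/2 = 3/4
!((((a <-> c) <-> (b <-> c)) || (b <-> c)) || ((c || c) || !a)) = !3/4 = 1/4
b <-> a = 1/4 <-> 1/2 = 3/4
!c = !1/2 = 1/2
!!c = !1/2 = 1/2
(b <-> a) || !!c = 3/4 || 1/2 = 3/4
!((b <-> a) || !!c) = !3/4 = 1/4
!((((a <-> c) <-> (b <-> c)) || (b <-> c)) || ((c || c) || !a)) <-> !((b <-> a) || !!c) = 1/4 <-> 1/4 = 1
((((a -> c) <-> b) <-> !(a <-> a)) || (((!a -> !b) || ((b || b) -> (b || c))) || (((b -> c) <-> c) || ((c || a) <-> (a || a))))) <-> (!((((a <-> c) <-> (b <-> c)) || (b <-> c)) || ((c || c) || !a)) <-> !((b <-> a) || !!c)) = 1 <-> 1 = 1

1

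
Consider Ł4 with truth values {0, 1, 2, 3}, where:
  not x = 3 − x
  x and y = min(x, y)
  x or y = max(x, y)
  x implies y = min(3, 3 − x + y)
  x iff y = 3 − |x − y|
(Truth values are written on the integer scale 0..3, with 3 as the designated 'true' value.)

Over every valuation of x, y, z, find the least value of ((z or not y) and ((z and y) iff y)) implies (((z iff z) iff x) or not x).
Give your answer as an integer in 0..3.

2

Take x = 1, y = 0, z = 0:
not y = not 0 = 3
z or not y = 0 or 3 = 3
z and y = 0 and 0 = 0
(z and y) iff y = 0 iff 0 = 3
(z or not y) and ((z and y) iff y) = 3 and 3 = 3
z iff z = 0 iff 0 = 3
(z iff z) iff x = 3 iff 1 = 1
not x = not 1 = 2
((z iff z) iff x) or not x = 1 or 2 = 2
((z or not y) and ((z and y) iff y)) implies (((z iff z) iff x) or not x) = 3 implies 2 = 2
No assignment yields a value below 2, so this is the minimum.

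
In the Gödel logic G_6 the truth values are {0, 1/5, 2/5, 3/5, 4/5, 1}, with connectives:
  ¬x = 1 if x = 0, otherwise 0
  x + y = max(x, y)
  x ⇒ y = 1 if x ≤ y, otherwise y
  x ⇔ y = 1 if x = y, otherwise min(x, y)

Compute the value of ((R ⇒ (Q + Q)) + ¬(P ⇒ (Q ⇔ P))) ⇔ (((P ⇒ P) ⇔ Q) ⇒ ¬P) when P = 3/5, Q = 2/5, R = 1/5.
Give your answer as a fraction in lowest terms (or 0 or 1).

Q + Q = 2/5 + 2/5 = 2/5
R ⇒ (Q + Q) = 1/5 ⇒ 2/5 = 1
Q ⇔ P = 2/5 ⇔ 3/5 = 2/5
P ⇒ (Q ⇔ P) = 3/5 ⇒ 2/5 = 2/5
¬(P ⇒ (Q ⇔ P)) = ¬2/5 = 0
(R ⇒ (Q + Q)) + ¬(P ⇒ (Q ⇔ P)) = 1 + 0 = 1
P ⇒ P = 3/5 ⇒ 3/5 = 1
(P ⇒ P) ⇔ Q = 1 ⇔ 2/5 = 2/5
¬P = ¬3/5 = 0
((P ⇒ P) ⇔ Q) ⇒ ¬P = 2/5 ⇒ 0 = 0
((R ⇒ (Q + Q)) + ¬(P ⇒ (Q ⇔ P))) ⇔ (((P ⇒ P) ⇔ Q) ⇒ ¬P) = 1 ⇔ 0 = 0

0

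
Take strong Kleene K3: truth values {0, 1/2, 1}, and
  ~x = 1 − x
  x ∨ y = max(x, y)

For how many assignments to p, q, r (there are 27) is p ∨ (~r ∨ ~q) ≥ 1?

value 1: 19 assignments (counts)
value 1/2: 7 assignments
value 0: 1 assignment
So 19 of the 27 assignments meet the threshold.

19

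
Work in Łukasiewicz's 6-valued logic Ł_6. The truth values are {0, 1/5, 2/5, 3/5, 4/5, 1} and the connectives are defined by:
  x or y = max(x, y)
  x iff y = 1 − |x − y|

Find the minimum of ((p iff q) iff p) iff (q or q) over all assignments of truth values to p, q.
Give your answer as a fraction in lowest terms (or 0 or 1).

Take p = 2/5, q = 0:
p iff q = 2/5 iff 0 = 3/5
(p iff q) iff p = 3/5 iff 2/5 = 4/5
q or q = 0 or 0 = 0
((p iff q) iff p) iff (q or q) = 4/5 iff 0 = 1/5
No assignment yields a value below 1/5, so this is the minimum.

1/5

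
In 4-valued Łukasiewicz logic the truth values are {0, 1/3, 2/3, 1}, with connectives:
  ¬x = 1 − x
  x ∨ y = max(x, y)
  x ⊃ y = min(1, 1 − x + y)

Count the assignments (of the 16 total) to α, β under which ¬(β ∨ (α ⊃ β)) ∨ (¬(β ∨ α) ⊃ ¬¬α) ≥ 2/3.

14

α = 0, β = 0 ↦ 0  <
α = 0, β = 1/3 ↦ 1/3  <
α = 0, β = 2/3 ↦ 2/3  ≥
α = 0, β = 1 ↦ 1  ≥
α = 1/3, β = 0 ↦ 2/3  ≥
α = 1/3, β = 1/3 ↦ 2/3  ≥
α = 1/3, β = 2/3 ↦ 1  ≥
α = 1/3, β = 1 ↦ 1  ≥
α = 2/3, β = 0 ↦ 1  ≥
α = 2/3, β = 1/3 ↦ 1  ≥
α = 2/3, β = 2/3 ↦ 1  ≥
α = 2/3, β = 1 ↦ 1  ≥
α = 1, β = 0 ↦ 1  ≥
α = 1, β = 1/3 ↦ 1  ≥
α = 1, β = 2/3 ↦ 1  ≥
α = 1, β = 1 ↦ 1  ≥
So 14 of the 16 assignments meet the threshold.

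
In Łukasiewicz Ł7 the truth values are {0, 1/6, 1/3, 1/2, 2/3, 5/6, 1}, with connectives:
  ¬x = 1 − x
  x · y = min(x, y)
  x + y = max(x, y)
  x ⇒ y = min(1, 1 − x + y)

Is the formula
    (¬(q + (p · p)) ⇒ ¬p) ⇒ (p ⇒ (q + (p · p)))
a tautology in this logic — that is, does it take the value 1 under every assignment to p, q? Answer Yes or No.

At p = 5/6, q = 1/2, for instance:
p · p = 5/6 · 5/6 = 5/6
q + (p · p) = 1/2 + 5/6 = 5/6
¬(q + (p · p)) = ¬5/6 = 1/6
¬p = ¬5/6 = 1/6
¬(q + (p · p)) ⇒ ¬p = 1/6 ⇒ 1/6 = 1
p ⇒ (q + (p · p)) = 5/6 ⇒ 5/6 = 1
(¬(q + (p · p)) ⇒ ¬p) ⇒ (p ⇒ (q + (p · p))) = 1 ⇒ 1 = 1
and checking the remaining 48 assignments likewise gives ≥ 1 in every case.

Yes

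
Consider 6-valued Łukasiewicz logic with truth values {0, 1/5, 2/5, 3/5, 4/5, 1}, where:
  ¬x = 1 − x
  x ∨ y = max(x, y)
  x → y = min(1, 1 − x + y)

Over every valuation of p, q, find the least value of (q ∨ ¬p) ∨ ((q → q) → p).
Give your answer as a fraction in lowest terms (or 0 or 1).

3/5

Take p = 2/5, q = 0:
¬p = ¬2/5 = 3/5
q ∨ ¬p = 0 ∨ 3/5 = 3/5
q → q = 0 → 0 = 1
(q → q) → p = 1 → 2/5 = 2/5
(q ∨ ¬p) ∨ ((q → q) → p) = 3/5 ∨ 2/5 = 3/5
No assignment yields a value below 3/5, so this is the minimum.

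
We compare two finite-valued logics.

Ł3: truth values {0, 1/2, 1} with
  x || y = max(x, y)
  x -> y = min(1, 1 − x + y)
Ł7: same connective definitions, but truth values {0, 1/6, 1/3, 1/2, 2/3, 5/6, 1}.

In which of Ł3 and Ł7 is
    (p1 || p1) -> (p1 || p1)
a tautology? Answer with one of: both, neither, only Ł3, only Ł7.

both

In Ł3: every assignment gives 1 — tautology.
In Ł7: every assignment gives 1 — tautology.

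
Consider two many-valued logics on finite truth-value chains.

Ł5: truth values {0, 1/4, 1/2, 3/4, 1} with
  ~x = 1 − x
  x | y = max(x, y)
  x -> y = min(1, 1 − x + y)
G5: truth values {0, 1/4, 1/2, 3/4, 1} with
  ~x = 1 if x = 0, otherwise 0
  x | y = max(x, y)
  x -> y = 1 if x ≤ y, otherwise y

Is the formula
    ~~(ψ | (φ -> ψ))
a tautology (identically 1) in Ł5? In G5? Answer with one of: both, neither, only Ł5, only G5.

neither

In Ł5: at φ = 1/4, ψ = 0 the value is 3/4 — not a tautology.
In G5: at φ = 1/4, ψ = 0 the value is 0 — not a tautology.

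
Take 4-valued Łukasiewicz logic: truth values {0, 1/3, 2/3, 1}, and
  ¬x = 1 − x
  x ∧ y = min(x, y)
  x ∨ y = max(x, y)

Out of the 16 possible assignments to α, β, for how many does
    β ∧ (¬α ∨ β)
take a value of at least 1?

α = 0, β = 0 ↦ 0  <
α = 0, β = 1/3 ↦ 1/3  <
α = 0, β = 2/3 ↦ 2/3  <
α = 0, β = 1 ↦ 1  ≥
α = 1/3, β = 0 ↦ 0  <
α = 1/3, β = 1/3 ↦ 1/3  <
α = 1/3, β = 2/3 ↦ 2/3  <
α = 1/3, β = 1 ↦ 1  ≥
α = 2/3, β = 0 ↦ 0  <
α = 2/3, β = 1/3 ↦ 1/3  <
α = 2/3, β = 2/3 ↦ 2/3  <
α = 2/3, β = 1 ↦ 1  ≥
α = 1, β = 0 ↦ 0  <
α = 1, β = 1/3 ↦ 1/3  <
α = 1, β = 2/3 ↦ 2/3  <
α = 1, β = 1 ↦ 1  ≥
So 4 of the 16 assignments meet the threshold.

4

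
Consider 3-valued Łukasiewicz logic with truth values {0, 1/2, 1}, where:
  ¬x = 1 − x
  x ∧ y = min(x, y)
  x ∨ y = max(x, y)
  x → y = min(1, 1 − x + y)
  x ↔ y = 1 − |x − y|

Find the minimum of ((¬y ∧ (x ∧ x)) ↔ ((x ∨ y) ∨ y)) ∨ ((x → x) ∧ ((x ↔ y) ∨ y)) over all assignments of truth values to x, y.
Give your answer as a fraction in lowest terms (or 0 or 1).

Take x = 0, y = 1/2:
¬y = ¬1/2 = 1/2
x ∧ x = 0 ∧ 0 = 0
¬y ∧ (x ∧ x) = 1/2 ∧ 0 = 0
x ∨ y = 0 ∨ 1/2 = 1/2
(x ∨ y) ∨ y = 1/2 ∨ 1/2 = 1/2
(¬y ∧ (x ∧ x)) ↔ ((x ∨ y) ∨ y) = 0 ↔ 1/2 = 1/2
x → x = 0 → 0 = 1
x ↔ y = 0 ↔ 1/2 = 1/2
(x ↔ y) ∨ y = 1/2 ∨ 1/2 = 1/2
(x → x) ∧ ((x ↔ y) ∨ y) = 1 ∧ 1/2 = 1/2
((¬y ∧ (x ∧ x)) ↔ ((x ∨ y) ∨ y)) ∨ ((x → x) ∧ ((x ↔ y) ∨ y)) = 1/2 ∨ 1/2 = 1/2
No assignment yields a value below 1/2, so this is the minimum.

1/2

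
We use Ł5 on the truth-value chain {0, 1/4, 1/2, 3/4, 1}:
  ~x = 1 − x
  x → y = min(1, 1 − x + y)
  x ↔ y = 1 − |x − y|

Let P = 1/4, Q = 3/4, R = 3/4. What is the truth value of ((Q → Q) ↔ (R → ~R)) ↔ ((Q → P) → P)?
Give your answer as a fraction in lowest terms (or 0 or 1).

Q → Q = 3/4 → 3/4 = 1
~R = ~3/4 = 1/4
R → ~R = 3/4 → 1/4 = 1/2
(Q → Q) ↔ (R → ~R) = 1 ↔ 1/2 = 1/2
Q → P = 3/4 → 1/4 = 1/2
(Q → P) → P = 1/2 → 1/4 = 3/4
((Q → Q) ↔ (R → ~R)) ↔ ((Q → P) → P) = 1/2 ↔ 3/4 = 3/4

3/4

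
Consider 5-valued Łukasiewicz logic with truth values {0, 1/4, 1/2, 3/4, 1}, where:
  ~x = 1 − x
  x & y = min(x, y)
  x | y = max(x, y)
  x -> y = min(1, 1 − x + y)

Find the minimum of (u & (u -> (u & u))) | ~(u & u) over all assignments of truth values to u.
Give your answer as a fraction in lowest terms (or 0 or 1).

Take u = 1/2:
u & u = 1/2 & 1/2 = 1/2
u -> (u & u) = 1/2 -> 1/2 = 1
u & (u -> (u & u)) = 1/2 & 1 = 1/2
u & u = 1/2 & 1/2 = 1/2
~(u & u) = ~1/2 = 1/2
(u & (u -> (u & u))) | ~(u & u) = 1/2 | 1/2 = 1/2
No assignment yields a value below 1/2, so this is the minimum.

1/2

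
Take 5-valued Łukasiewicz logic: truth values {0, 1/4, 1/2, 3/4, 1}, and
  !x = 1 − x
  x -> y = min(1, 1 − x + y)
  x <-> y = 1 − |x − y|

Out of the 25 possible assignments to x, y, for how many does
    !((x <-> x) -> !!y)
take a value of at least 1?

value 1: 5 assignments (counts)
value 3/4: 5 assignments
value 1/2: 5 assignments
value 1/4: 5 assignments
value 0: 5 assignments
So 5 of the 25 assignments meet the threshold.

5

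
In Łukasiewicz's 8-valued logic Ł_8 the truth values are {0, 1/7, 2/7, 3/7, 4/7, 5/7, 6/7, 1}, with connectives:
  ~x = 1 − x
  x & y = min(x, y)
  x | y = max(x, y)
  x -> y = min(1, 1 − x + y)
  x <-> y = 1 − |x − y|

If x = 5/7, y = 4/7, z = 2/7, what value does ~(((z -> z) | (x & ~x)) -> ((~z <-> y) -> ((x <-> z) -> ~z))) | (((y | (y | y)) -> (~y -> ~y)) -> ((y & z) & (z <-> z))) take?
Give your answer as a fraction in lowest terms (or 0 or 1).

2/7

z -> z = 2/7 -> 2/7 = 1
~x = ~5/7 = 2/7
x & ~x = 5/7 & 2/7 = 2/7
(z -> z) | (x & ~x) = 1 | 2/7 = 1
~z = ~2/7 = 5/7
~z <-> y = 5/7 <-> 4/7 = 6/7
x <-> z = 5/7 <-> 2/7 = 4/7
~z = ~2/7 = 5/7
(x <-> z) -> ~z = 4/7 -> 5/7 = 1
(~z <-> y) -> ((x <-> z) -> ~z) = 6/7 -> 1 = 1
((z -> z) | (x & ~x)) -> ((~z <-> y) -> ((x <-> z) -> ~z)) = 1 -> 1 = 1
~(((z -> z) | (x & ~x)) -> ((~z <-> y) -> ((x <-> z) -> ~z))) = ~1 = 0
y | y = 4/7 | 4/7 = 4/7
y | (y | y) = 4/7 | 4/7 = 4/7
~y = ~4/7 = 3/7
~y = ~4/7 = 3/7
~y -> ~y = 3/7 -> 3/7 = 1
(y | (y | y)) -> (~y -> ~y) = 4/7 -> 1 = 1
y & z = 4/7 & 2/7 = 2/7
z <-> z = 2/7 <-> 2/7 = 1
(y & z) & (z <-> z) = 2/7 & 1 = 2/7
((y | (y | y)) -> (~y -> ~y)) -> ((y & z) & (z <-> z)) = 1 -> 2/7 = 2/7
~(((z -> z) | (x & ~x)) -> ((~z <-> y) -> ((x <-> z) -> ~z))) | (((y | (y | y)) -> (~y -> ~y)) -> ((y & z) & (z <-> z))) = 0 | 2/7 = 2/7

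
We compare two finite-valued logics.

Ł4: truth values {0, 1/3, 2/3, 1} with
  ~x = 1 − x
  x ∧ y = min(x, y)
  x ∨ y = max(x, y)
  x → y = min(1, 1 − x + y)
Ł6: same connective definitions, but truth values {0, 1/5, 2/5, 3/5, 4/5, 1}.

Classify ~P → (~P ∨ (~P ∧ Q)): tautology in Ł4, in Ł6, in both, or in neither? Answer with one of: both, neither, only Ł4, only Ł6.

In Ł4: every assignment gives 1 — tautology.
In Ł6: every assignment gives 1 — tautology.

both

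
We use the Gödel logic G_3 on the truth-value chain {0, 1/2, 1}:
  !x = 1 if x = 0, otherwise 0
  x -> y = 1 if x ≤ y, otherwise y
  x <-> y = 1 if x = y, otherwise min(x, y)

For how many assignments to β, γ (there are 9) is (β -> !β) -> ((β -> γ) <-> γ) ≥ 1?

7

β = 0, γ = 0 ↦ 0  <
β = 0, γ = 1/2 ↦ 1/2  <
β = 0, γ = 1 ↦ 1  ≥
β = 1/2, γ = 0 ↦ 1  ≥
β = 1/2, γ = 1/2 ↦ 1  ≥
β = 1/2, γ = 1 ↦ 1  ≥
β = 1, γ = 0 ↦ 1  ≥
β = 1, γ = 1/2 ↦ 1  ≥
β = 1, γ = 1 ↦ 1  ≥
So 7 of the 9 assignments meet the threshold.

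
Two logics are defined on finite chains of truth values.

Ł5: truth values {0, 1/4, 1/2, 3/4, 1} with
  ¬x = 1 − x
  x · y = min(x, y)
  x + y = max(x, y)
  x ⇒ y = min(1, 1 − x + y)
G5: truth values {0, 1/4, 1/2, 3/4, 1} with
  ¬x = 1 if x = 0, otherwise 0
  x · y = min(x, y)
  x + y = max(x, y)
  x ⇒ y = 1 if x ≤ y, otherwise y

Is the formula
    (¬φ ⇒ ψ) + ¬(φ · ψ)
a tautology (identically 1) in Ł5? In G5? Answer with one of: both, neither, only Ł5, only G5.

In Ł5: at φ = 1/4, ψ = 1/4 the value is 3/4 — not a tautology.
In G5: every assignment gives 1 — tautology.

only G5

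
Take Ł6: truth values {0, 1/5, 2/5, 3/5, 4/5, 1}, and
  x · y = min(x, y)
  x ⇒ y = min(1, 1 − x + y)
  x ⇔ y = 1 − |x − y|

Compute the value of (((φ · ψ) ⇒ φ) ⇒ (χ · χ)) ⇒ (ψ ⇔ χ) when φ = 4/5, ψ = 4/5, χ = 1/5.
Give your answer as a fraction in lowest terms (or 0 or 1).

1

φ · ψ = 4/5 · 4/5 = 4/5
(φ · ψ) ⇒ φ = 4/5 ⇒ 4/5 = 1
χ · χ = 1/5 · 1/5 = 1/5
((φ · ψ) ⇒ φ) ⇒ (χ · χ) = 1 ⇒ 1/5 = 1/5
ψ ⇔ χ = 4/5 ⇔ 1/5 = 2/5
(((φ · ψ) ⇒ φ) ⇒ (χ · χ)) ⇒ (ψ ⇔ χ) = 1/5 ⇒ 2/5 = 1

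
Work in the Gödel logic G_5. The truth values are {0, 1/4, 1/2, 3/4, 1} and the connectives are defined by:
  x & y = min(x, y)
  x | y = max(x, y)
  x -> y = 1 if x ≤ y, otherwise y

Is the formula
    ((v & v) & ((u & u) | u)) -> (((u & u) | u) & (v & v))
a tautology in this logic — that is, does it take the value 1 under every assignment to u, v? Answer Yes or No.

At u = 1/2, v = 0, for instance:
v & v = 0 & 0 = 0
u & u = 1/2 & 1/2 = 1/2
(u & u) | u = 1/2 | 1/2 = 1/2
(v & v) & ((u & u) | u) = 0 & 1/2 = 0
((u & u) | u) & (v & v) = 1/2 & 0 = 0
((v & v) & ((u & u) | u)) -> (((u & u) | u) & (v & v)) = 0 -> 0 = 1
and checking the remaining 24 assignments likewise gives ≥ 1 in every case.

Yes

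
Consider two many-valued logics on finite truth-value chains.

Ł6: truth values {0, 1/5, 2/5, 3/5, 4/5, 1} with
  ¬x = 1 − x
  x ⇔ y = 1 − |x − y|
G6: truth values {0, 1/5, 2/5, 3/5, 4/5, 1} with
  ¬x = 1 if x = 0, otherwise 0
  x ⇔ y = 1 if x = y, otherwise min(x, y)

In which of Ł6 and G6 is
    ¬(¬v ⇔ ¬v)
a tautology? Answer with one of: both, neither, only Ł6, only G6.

In Ł6: at v = 0 the value is 0 — not a tautology.
In G6: at v = 0 the value is 0 — not a tautology.

neither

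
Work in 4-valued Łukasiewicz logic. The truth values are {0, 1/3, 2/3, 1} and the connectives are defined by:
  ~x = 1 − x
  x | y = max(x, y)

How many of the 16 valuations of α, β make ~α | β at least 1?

α = 0, β = 0 ↦ 1  ≥
α = 0, β = 1/3 ↦ 1  ≥
α = 0, β = 2/3 ↦ 1  ≥
α = 0, β = 1 ↦ 1  ≥
α = 1/3, β = 0 ↦ 2/3  <
α = 1/3, β = 1/3 ↦ 2/3  <
α = 1/3, β = 2/3 ↦ 2/3  <
α = 1/3, β = 1 ↦ 1  ≥
α = 2/3, β = 0 ↦ 1/3  <
α = 2/3, β = 1/3 ↦ 1/3  <
α = 2/3, β = 2/3 ↦ 2/3  <
α = 2/3, β = 1 ↦ 1  ≥
α = 1, β = 0 ↦ 0  <
α = 1, β = 1/3 ↦ 1/3  <
α = 1, β = 2/3 ↦ 2/3  <
α = 1, β = 1 ↦ 1  ≥
So 7 of the 16 assignments meet the threshold.

7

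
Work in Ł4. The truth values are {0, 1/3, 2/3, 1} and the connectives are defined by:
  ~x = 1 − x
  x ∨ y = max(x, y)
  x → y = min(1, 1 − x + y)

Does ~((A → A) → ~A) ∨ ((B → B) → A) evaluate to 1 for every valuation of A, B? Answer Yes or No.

No

Counterexample: take A = 0, B = 0.
A → A = 0 → 0 = 1
~A = ~0 = 1
(A → A) → ~A = 1 → 1 = 1
~((A → A) → ~A) = ~1 = 0
B → B = 0 → 0 = 1
(B → B) → A = 1 → 0 = 0
~((A → A) → ~A) ∨ ((B → B) → A) = 0 ∨ 0 = 0
This gives 0 ≠ 1.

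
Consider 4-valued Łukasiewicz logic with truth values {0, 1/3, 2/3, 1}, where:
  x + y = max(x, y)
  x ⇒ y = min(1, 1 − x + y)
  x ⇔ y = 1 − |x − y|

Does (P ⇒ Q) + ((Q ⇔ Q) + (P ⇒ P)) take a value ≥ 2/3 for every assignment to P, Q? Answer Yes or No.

Yes

P = 0, Q = 0 ↦ 1
P = 0, Q = 1/3 ↦ 1
P = 0, Q = 2/3 ↦ 1
P = 0, Q = 1 ↦ 1
P = 1/3, Q = 0 ↦ 1
P = 1/3, Q = 1/3 ↦ 1
P = 1/3, Q = 2/3 ↦ 1
P = 1/3, Q = 1 ↦ 1
P = 2/3, Q = 0 ↦ 1
P = 2/3, Q = 1/3 ↦ 1
P = 2/3, Q = 2/3 ↦ 1
P = 2/3, Q = 1 ↦ 1
P = 1, Q = 0 ↦ 1
P = 1, Q = 1/3 ↦ 1
P = 1, Q = 2/3 ↦ 1
P = 1, Q = 1 ↦ 1
Every assignment gives a value ≥ 2/3.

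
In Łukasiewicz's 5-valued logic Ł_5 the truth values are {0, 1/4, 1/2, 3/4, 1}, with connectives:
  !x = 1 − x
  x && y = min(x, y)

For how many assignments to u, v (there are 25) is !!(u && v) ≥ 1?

1

value 1: 1 assignment (counts)
value 3/4: 3 assignments
value 1/2: 5 assignments
value 1/4: 7 assignments
value 0: 9 assignments
So 1 of the 25 assignments meets the threshold.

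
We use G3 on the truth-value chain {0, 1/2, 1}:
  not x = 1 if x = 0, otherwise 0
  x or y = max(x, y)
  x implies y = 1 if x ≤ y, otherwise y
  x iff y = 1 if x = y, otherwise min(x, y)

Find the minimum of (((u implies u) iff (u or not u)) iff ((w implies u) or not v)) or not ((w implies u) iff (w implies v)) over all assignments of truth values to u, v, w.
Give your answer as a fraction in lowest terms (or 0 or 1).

Take u = 1/2, v = 0, w = 0:
u implies u = 1/2 implies 1/2 = 1
not u = not 1/2 = 0
u or not u = 1/2 or 0 = 1/2
(u implies u) iff (u or not u) = 1 iff 1/2 = 1/2
w implies u = 0 implies 1/2 = 1
not v = not 0 = 1
(w implies u) or not v = 1 or 1 = 1
((u implies u) iff (u or not u)) iff ((w implies u) or not v) = 1/2 iff 1 = 1/2
w implies u = 0 implies 1/2 = 1
w implies v = 0 implies 0 = 1
(w implies u) iff (w implies v) = 1 iff 1 = 1
not ((w implies u) iff (w implies v)) = not 1 = 0
(((u implies u) iff (u or not u)) iff ((w implies u) or not v)) or not ((w implies u) iff (w implies v)) = 1/2 or 0 = 1/2
No assignment yields a value below 1/2, so this is the minimum.

1/2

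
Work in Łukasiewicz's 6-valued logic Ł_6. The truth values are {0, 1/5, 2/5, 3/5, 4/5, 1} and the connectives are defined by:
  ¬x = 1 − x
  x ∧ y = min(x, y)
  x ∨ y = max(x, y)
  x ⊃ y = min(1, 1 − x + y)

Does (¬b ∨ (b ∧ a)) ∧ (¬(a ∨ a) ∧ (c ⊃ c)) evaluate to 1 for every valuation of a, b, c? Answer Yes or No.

Counterexample: take a = 0, b = 1/5, c = 0.
¬b = ¬1/5 = 4/5
b ∧ a = 1/5 ∧ 0 = 0
¬b ∨ (b ∧ a) = 4/5 ∨ 0 = 4/5
a ∨ a = 0 ∨ 0 = 0
¬(a ∨ a) = ¬0 = 1
c ⊃ c = 0 ⊃ 0 = 1
¬(a ∨ a) ∧ (c ⊃ c) = 1 ∧ 1 = 1
(¬b ∨ (b ∧ a)) ∧ (¬(a ∨ a) ∧ (c ⊃ c)) = 4/5 ∧ 1 = 4/5
This gives 4/5 ≠ 1.

No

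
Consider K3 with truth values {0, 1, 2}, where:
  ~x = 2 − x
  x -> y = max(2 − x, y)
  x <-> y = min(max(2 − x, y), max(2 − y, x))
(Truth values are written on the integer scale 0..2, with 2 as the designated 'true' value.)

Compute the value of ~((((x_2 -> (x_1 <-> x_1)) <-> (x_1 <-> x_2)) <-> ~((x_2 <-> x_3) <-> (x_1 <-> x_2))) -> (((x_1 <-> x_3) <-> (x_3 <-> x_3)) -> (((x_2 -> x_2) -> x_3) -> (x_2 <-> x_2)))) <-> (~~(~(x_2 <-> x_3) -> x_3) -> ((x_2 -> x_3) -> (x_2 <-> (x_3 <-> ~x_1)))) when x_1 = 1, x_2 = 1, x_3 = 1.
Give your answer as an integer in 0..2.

1

x_1 <-> x_1 = 1 <-> 1 = 1
x_2 -> (x_1 <-> x_1) = 1 -> 1 = 1
x_1 <-> x_2 = 1 <-> 1 = 1
(x_2 -> (x_1 <-> x_1)) <-> (x_1 <-> x_2) = 1 <-> 1 = 1
x_2 <-> x_3 = 1 <-> 1 = 1
x_1 <-> x_2 = 1 <-> 1 = 1
(x_2 <-> x_3) <-> (x_1 <-> x_2) = 1 <-> 1 = 1
~((x_2 <-> x_3) <-> (x_1 <-> x_2)) = ~1 = 1
((x_2 -> (x_1 <-> x_1)) <-> (x_1 <-> x_2)) <-> ~((x_2 <-> x_3) <-> (x_1 <-> x_2)) = 1 <-> 1 = 1
x_1 <-> x_3 = 1 <-> 1 = 1
x_3 <-> x_3 = 1 <-> 1 = 1
(x_1 <-> x_3) <-> (x_3 <-> x_3) = 1 <-> 1 = 1
x_2 -> x_2 = 1 -> 1 = 1
(x_2 -> x_2) -> x_3 = 1 -> 1 = 1
x_2 <-> x_2 = 1 <-> 1 = 1
((x_2 -> x_2) -> x_3) -> (x_2 <-> x_2) = 1 -> 1 = 1
((x_1 <-> x_3) <-> (x_3 <-> x_3)) -> (((x_2 -> x_2) -> x_3) -> (x_2 <-> x_2)) = 1 -> 1 = 1
(((x_2 -> (x_1 <-> x_1)) <-> (x_1 <-> x_2)) <-> ~((x_2 <-> x_3) <-> (x_1 <-> x_2))) -> (((x_1 <-> x_3) <-> (x_3 <-> x_3)) -> (((x_2 -> x_2) -> x_3) -> (x_2 <-> x_2))) = 1 -> 1 = 1
~((((x_2 -> (x_1 <-> x_1)) <-> (x_1 <-> x_2)) <-> ~((x_2 <-> x_3) <-> (x_1 <-> x_2))) -> (((x_1 <-> x_3) <-> (x_3 <-> x_3)) -> (((x_2 -> x_2) -> x_3) -> (x_2 <-> x_2)))) = ~1 = 1
x_2 <-> x_3 = 1 <-> 1 = 1
~(x_2 <-> x_3) = ~1 = 1
~(x_2 <-> x_3) -> x_3 = 1 -> 1 = 1
~(~(x_2 <-> x_3) -> x_3) = ~1 = 1
~~(~(x_2 <-> x_3) -> x_3) = ~1 = 1
x_2 -> x_3 = 1 -> 1 = 1
~x_1 = ~1 = 1
x_3 <-> ~x_1 = 1 <-> 1 = 1
x_2 <-> (x_3 <-> ~x_1) = 1 <-> 1 = 1
(x_2 -> x_3) -> (x_2 <-> (x_3 <-> ~x_1)) = 1 -> 1 = 1
~~(~(x_2 <-> x_3) -> x_3) -> ((x_2 -> x_3) -> (x_2 <-> (x_3 <-> ~x_1))) = 1 -> 1 = 1
~((((x_2 -> (x_1 <-> x_1)) <-> (x_1 <-> x_2)) <-> ~((x_2 <-> x_3) <-> (x_1 <-> x_2))) -> (((x_1 <-> x_3) <-> (x_3 <-> x_3)) -> (((x_2 -> x_2) -> x_3) -> (x_2 <-> x_2)))) <-> (~~(~(x_2 <-> x_3) -> x_3) -> ((x_2 -> x_3) -> (x_2 <-> (x_3 <-> ~x_1)))) = 1 <-> 1 = 1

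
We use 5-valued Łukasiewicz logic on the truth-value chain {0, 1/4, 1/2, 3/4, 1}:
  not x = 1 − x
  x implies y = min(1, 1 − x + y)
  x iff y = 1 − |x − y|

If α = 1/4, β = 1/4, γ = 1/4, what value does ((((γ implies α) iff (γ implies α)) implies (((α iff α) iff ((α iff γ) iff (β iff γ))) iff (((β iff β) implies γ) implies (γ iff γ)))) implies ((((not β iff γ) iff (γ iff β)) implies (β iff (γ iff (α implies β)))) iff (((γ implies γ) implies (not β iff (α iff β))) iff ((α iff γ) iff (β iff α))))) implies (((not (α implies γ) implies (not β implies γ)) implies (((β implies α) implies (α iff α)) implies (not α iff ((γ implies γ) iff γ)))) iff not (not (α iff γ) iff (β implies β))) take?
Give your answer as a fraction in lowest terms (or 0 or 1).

γ implies α = 1/4 implies 1/4 = 1
γ implies α = 1/4 implies 1/4 = 1
(γ implies α) iff (γ implies α) = 1 iff 1 = 1
α iff α = 1/4 iff 1/4 = 1
α iff γ = 1/4 iff 1/4 = 1
β iff γ = 1/4 iff 1/4 = 1
(α iff γ) iff (β iff γ) = 1 iff 1 = 1
(α iff α) iff ((α iff γ) iff (β iff γ)) = 1 iff 1 = 1
β iff β = 1/4 iff 1/4 = 1
(β iff β) implies γ = 1 implies 1/4 = 1/4
γ iff γ = 1/4 iff 1/4 = 1
((β iff β) implies γ) implies (γ iff γ) = 1/4 implies 1 = 1
((α iff α) iff ((α iff γ) iff (β iff γ))) iff (((β iff β) implies γ) implies (γ iff γ)) = 1 iff 1 = 1
((γ implies α) iff (γ implies α)) implies (((α iff α) iff ((α iff γ) iff (β iff γ))) iff (((β iff β) implies γ) implies (γ iff γ))) = 1 implies 1 = 1
not β = not 1/4 = 3/4
not β iff γ = 3/4 iff 1/4 = 1/2
γ iff β = 1/4 iff 1/4 = 1
(not β iff γ) iff (γ iff β) = 1/2 iff 1 = 1/2
α implies β = 1/4 implies 1/4 = 1
γ iff (α implies β) = 1/4 iff 1 = 1/4
β iff (γ iff (α implies β)) = 1/4 iff 1/4 = 1
((not β iff γ) iff (γ iff β)) implies (β iff (γ iff (α implies β))) = 1/2 implies 1 = 1
γ implies γ = 1/4 implies 1/4 = 1
not β = not 1/4 = 3/4
α iff β = 1/4 iff 1/4 = 1
not β iff (α iff β) = 3/4 iff 1 = 3/4
(γ implies γ) implies (not β iff (α iff β)) = 1 implies 3/4 = 3/4
α iff γ = 1/4 iff 1/4 = 1
β iff α = 1/4 iff 1/4 = 1
(α iff γ) iff (β iff α) = 1 iff 1 = 1
((γ implies γ) implies (not β iff (α iff β))) iff ((α iff γ) iff (β iff α)) = 3/4 iff 1 = 3/4
(((not β iff γ) iff (γ iff β)) implies (β iff (γ iff (α implies β)))) iff (((γ implies γ) implies (not β iff (α iff β))) iff ((α iff γ) iff (β iff α))) = 1 iff 3/4 = 3/4
(((γ implies α) iff (γ implies α)) implies (((α iff α) iff ((α iff γ) iff (β iff γ))) iff (((β iff β) implies γ) implies (γ iff γ)))) implies ((((not β iff γ) iff (γ iff β)) implies (β iff (γ iff (α implies β)))) iff (((γ implies γ) implies (not β iff (α iff β))) iff ((α iff γ) iff (β iff α)))) = 1 implies 3/4 = 3/4
α implies γ = 1/4 implies 1/4 = 1
not (α implies γ) = not 1 = 0
not β = not 1/4 = 3/4
not β implies γ = 3/4 implies 1/4 = 1/2
not (α implies γ) implies (not β implies γ) = 0 implies 1/2 = 1
β implies α = 1/4 implies 1/4 = 1
α iff α = 1/4 iff 1/4 = 1
(β implies α) implies (α iff α) = 1 implies 1 = 1
not α = not 1/4 = 3/4
γ implies γ = 1/4 implies 1/4 = 1
(γ implies γ) iff γ = 1 iff 1/4 = 1/4
not α iff ((γ implies γ) iff γ) = 3/4 iff 1/4 = 1/2
((β implies α) implies (α iff α)) implies (not α iff ((γ implies γ) iff γ)) = 1 implies 1/2 = 1/2
(not (α implies γ) implies (not β implies γ)) implies (((β implies α) implies (α iff α)) implies (not α iff ((γ implies γ) iff γ))) = 1 implies 1/2 = 1/2
α iff γ = 1/4 iff 1/4 = 1
not (α iff γ) = not 1 = 0
β implies β = 1/4 implies 1/4 = 1
not (α iff γ) iff (β implies β) = 0 iff 1 = 0
not (not (α iff γ) iff (β implies β)) = not 0 = 1
((not (α implies γ) implies (not β implies γ)) implies (((β implies α) implies (α iff α)) implies (not α iff ((γ implies γ) iff γ)))) iff not (not (α iff γ) iff (β implies β)) = 1/2 iff 1 = 1/2
((((γ implies α) iff (γ implies α)) implies (((α iff α) iff ((α iff γ) iff (β iff γ))) iff (((β iff β) implies γ) implies (γ iff γ)))) implies ((((not β iff γ) iff (γ iff β)) implies (β iff (γ iff (α implies β)))) iff (((γ implies γ) implies (not β iff (α iff β))) iff ((α iff γ) iff (β iff α))))) implies (((not (α implies γ) implies (not β implies γ)) implies (((β implies α) implies (α iff α)) implies (not α iff ((γ implies γ) iff γ)))) iff not (not (α iff γ) iff (β implies β))) = 3/4 implies 1/2 = 3/4

3/4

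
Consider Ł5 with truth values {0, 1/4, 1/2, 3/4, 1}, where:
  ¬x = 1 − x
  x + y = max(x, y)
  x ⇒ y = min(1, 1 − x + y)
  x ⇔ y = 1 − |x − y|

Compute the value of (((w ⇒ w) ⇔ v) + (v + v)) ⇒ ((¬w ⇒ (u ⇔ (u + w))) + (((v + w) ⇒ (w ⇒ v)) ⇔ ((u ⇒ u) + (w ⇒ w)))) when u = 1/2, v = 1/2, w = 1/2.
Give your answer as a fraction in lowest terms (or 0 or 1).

w ⇒ w = 1/2 ⇒ 1/2 = 1
(w ⇒ w) ⇔ v = 1 ⇔ 1/2 = 1/2
v + v = 1/2 + 1/2 = 1/2
((w ⇒ w) ⇔ v) + (v + v) = 1/2 + 1/2 = 1/2
¬w = ¬1/2 = 1/2
u + w = 1/2 + 1/2 = 1/2
u ⇔ (u + w) = 1/2 ⇔ 1/2 = 1
¬w ⇒ (u ⇔ (u + w)) = 1/2 ⇒ 1 = 1
v + w = 1/2 + 1/2 = 1/2
w ⇒ v = 1/2 ⇒ 1/2 = 1
(v + w) ⇒ (w ⇒ v) = 1/2 ⇒ 1 = 1
u ⇒ u = 1/2 ⇒ 1/2 = 1
w ⇒ w = 1/2 ⇒ 1/2 = 1
(u ⇒ u) + (w ⇒ w) = 1 + 1 = 1
((v + w) ⇒ (w ⇒ v)) ⇔ ((u ⇒ u) + (w ⇒ w)) = 1 ⇔ 1 = 1
(¬w ⇒ (u ⇔ (u + w))) + (((v + w) ⇒ (w ⇒ v)) ⇔ ((u ⇒ u) + (w ⇒ w))) = 1 + 1 = 1
(((w ⇒ w) ⇔ v) + (v + v)) ⇒ ((¬w ⇒ (u ⇔ (u + w))) + (((v + w) ⇒ (w ⇒ v)) ⇔ ((u ⇒ u) + (w ⇒ w)))) = 1/2 ⇒ 1 = 1

1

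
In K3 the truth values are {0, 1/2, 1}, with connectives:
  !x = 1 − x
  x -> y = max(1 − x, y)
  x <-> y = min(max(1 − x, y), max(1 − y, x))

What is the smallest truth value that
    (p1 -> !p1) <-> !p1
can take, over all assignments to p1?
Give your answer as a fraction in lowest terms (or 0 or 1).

1/2

Take p1 = 1/2:
!p1 = !1/2 = 1/2
p1 -> !p1 = 1/2 -> 1/2 = 1/2
!p1 = !1/2 = 1/2
(p1 -> !p1) <-> !p1 = 1/2 <-> 1/2 = 1/2
No assignment yields a value below 1/2, so this is the minimum.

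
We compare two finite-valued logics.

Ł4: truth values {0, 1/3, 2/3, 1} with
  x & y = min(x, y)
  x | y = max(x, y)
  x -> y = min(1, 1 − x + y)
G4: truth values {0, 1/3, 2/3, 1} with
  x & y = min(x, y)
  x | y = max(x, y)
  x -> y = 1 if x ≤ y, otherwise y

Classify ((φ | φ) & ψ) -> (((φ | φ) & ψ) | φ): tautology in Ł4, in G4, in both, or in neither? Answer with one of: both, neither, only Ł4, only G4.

In Ł4: every assignment gives 1 — tautology.
In G4: every assignment gives 1 — tautology.

both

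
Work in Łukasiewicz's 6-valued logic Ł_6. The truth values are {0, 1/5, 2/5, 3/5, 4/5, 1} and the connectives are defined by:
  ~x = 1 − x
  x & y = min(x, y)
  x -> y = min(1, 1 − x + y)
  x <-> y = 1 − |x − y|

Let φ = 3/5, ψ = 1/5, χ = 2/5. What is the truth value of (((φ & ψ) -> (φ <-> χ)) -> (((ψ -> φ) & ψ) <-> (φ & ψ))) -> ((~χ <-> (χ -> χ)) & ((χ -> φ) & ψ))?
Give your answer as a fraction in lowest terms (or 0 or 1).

φ & ψ = 3/5 & 1/5 = 1/5
φ <-> χ = 3/5 <-> 2/5 = 4/5
(φ & ψ) -> (φ <-> χ) = 1/5 -> 4/5 = 1
ψ -> φ = 1/5 -> 3/5 = 1
(ψ -> φ) & ψ = 1 & 1/5 = 1/5
φ & ψ = 3/5 & 1/5 = 1/5
((ψ -> φ) & ψ) <-> (φ & ψ) = 1/5 <-> 1/5 = 1
((φ & ψ) -> (φ <-> χ)) -> (((ψ -> φ) & ψ) <-> (φ & ψ)) = 1 -> 1 = 1
~χ = ~2/5 = 3/5
χ -> χ = 2/5 -> 2/5 = 1
~χ <-> (χ -> χ) = 3/5 <-> 1 = 3/5
χ -> φ = 2/5 -> 3/5 = 1
(χ -> φ) & ψ = 1 & 1/5 = 1/5
(~χ <-> (χ -> χ)) & ((χ -> φ) & ψ) = 3/5 & 1/5 = 1/5
(((φ & ψ) -> (φ <-> χ)) -> (((ψ -> φ) & ψ) <-> (φ & ψ))) -> ((~χ <-> (χ -> χ)) & ((χ -> φ) & ψ)) = 1 -> 1/5 = 1/5

1/5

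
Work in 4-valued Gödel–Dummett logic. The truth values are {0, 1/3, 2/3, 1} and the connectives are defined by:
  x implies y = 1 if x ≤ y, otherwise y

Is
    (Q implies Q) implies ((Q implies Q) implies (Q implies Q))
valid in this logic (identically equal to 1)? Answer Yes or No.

Q = 0 ↦ 1
Q = 1/3 ↦ 1
Q = 2/3 ↦ 1
Q = 1 ↦ 1
Every assignment gives a value ≥ 1.

Yes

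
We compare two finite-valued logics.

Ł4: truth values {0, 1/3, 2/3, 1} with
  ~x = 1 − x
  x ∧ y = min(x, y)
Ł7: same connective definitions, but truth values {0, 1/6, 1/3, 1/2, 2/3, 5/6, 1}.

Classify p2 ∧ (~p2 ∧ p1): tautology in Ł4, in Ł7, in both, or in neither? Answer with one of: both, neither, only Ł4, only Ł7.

In Ł4: at p1 = 0, p2 = 0 the value is 0 — not a tautology.
In Ł7: at p1 = 0, p2 = 0 the value is 0 — not a tautology.

neither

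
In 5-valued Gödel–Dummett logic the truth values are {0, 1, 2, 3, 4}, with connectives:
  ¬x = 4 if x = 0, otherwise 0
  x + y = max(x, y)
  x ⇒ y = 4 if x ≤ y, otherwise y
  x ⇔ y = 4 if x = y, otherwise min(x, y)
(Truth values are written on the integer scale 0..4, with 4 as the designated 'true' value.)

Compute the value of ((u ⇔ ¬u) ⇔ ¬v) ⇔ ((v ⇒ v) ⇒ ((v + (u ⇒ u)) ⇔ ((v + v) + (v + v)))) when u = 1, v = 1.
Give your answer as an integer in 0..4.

¬u = ¬1 = 0
u ⇔ ¬u = 1 ⇔ 0 = 0
¬v = ¬1 = 0
(u ⇔ ¬u) ⇔ ¬v = 0 ⇔ 0 = 4
v ⇒ v = 1 ⇒ 1 = 4
u ⇒ u = 1 ⇒ 1 = 4
v + (u ⇒ u) = 1 + 4 = 4
v + v = 1 + 1 = 1
v + v = 1 + 1 = 1
(v + v) + (v + v) = 1 + 1 = 1
(v + (u ⇒ u)) ⇔ ((v + v) + (v + v)) = 4 ⇔ 1 = 1
(v ⇒ v) ⇒ ((v + (u ⇒ u)) ⇔ ((v + v) + (v + v))) = 4 ⇒ 1 = 1
((u ⇔ ¬u) ⇔ ¬v) ⇔ ((v ⇒ v) ⇒ ((v + (u ⇒ u)) ⇔ ((v + v) + (v + v)))) = 4 ⇔ 1 = 1

1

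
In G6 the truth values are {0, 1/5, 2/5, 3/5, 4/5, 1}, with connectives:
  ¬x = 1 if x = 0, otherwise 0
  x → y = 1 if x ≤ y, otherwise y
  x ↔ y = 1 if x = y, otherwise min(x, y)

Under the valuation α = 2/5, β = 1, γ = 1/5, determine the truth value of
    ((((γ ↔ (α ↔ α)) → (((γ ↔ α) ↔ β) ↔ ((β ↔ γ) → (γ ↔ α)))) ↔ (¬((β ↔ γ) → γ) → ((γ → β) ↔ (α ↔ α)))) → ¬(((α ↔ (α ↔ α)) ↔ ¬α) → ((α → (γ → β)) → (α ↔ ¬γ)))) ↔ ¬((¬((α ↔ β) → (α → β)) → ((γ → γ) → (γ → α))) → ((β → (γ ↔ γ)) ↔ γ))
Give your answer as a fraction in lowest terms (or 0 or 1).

α ↔ α = 2/5 ↔ 2/5 = 1
γ ↔ (α ↔ α) = 1/5 ↔ 1 = 1/5
γ ↔ α = 1/5 ↔ 2/5 = 1/5
(γ ↔ α) ↔ β = 1/5 ↔ 1 = 1/5
β ↔ γ = 1 ↔ 1/5 = 1/5
γ ↔ α = 1/5 ↔ 2/5 = 1/5
(β ↔ γ) → (γ ↔ α) = 1/5 → 1/5 = 1
((γ ↔ α) ↔ β) ↔ ((β ↔ γ) → (γ ↔ α)) = 1/5 ↔ 1 = 1/5
(γ ↔ (α ↔ α)) → (((γ ↔ α) ↔ β) ↔ ((β ↔ γ) → (γ ↔ α))) = 1/5 → 1/5 = 1
β ↔ γ = 1 ↔ 1/5 = 1/5
(β ↔ γ) → γ = 1/5 → 1/5 = 1
¬((β ↔ γ) → γ) = ¬1 = 0
γ → β = 1/5 → 1 = 1
α ↔ α = 2/5 ↔ 2/5 = 1
(γ → β) ↔ (α ↔ α) = 1 ↔ 1 = 1
¬((β ↔ γ) → γ) → ((γ → β) ↔ (α ↔ α)) = 0 → 1 = 1
((γ ↔ (α ↔ α)) → (((γ ↔ α) ↔ β) ↔ ((β ↔ γ) → (γ ↔ α)))) ↔ (¬((β ↔ γ) → γ) → ((γ → β) ↔ (α ↔ α))) = 1 ↔ 1 = 1
α ↔ α = 2/5 ↔ 2/5 = 1
α ↔ (α ↔ α) = 2/5 ↔ 1 = 2/5
¬α = ¬2/5 = 0
(α ↔ (α ↔ α)) ↔ ¬α = 2/5 ↔ 0 = 0
γ → β = 1/5 → 1 = 1
α → (γ → β) = 2/5 → 1 = 1
¬γ = ¬1/5 = 0
α ↔ ¬γ = 2/5 ↔ 0 = 0
(α → (γ → β)) → (α ↔ ¬γ) = 1 → 0 = 0
((α ↔ (α ↔ α)) ↔ ¬α) → ((α → (γ → β)) → (α ↔ ¬γ)) = 0 → 0 = 1
¬(((α ↔ (α ↔ α)) ↔ ¬α) → ((α → (γ → β)) → (α ↔ ¬γ))) = ¬1 = 0
(((γ ↔ (α ↔ α)) → (((γ ↔ α) ↔ β) ↔ ((β ↔ γ) → (γ ↔ α)))) ↔ (¬((β ↔ γ) → γ) → ((γ → β) ↔ (α ↔ α)))) → ¬(((α ↔ (α ↔ α)) ↔ ¬α) → ((α → (γ → β)) → (α ↔ ¬γ))) = 1 → 0 = 0
α ↔ β = 2/5 ↔ 1 = 2/5
α → β = 2/5 → 1 = 1
(α ↔ β) → (α → β) = 2/5 → 1 = 1
¬((α ↔ β) → (α → β)) = ¬1 = 0
γ → γ = 1/5 → 1/5 = 1
γ → α = 1/5 → 2/5 = 1
(γ → γ) → (γ → α) = 1 → 1 = 1
¬((α ↔ β) → (α → β)) → ((γ → γ) → (γ → α)) = 0 → 1 = 1
γ ↔ γ = 1/5 ↔ 1/5 = 1
β → (γ ↔ γ) = 1 → 1 = 1
(β → (γ ↔ γ)) ↔ γ = 1 ↔ 1/5 = 1/5
(¬((α ↔ β) → (α → β)) → ((γ → γ) → (γ → α))) → ((β → (γ ↔ γ)) ↔ γ) = 1 → 1/5 = 1/5
¬((¬((α ↔ β) → (α → β)) → ((γ → γ) → (γ → α))) → ((β → (γ ↔ γ)) ↔ γ)) = ¬1/5 = 0
((((γ ↔ (α ↔ α)) → (((γ ↔ α) ↔ β) ↔ ((β ↔ γ) → (γ ↔ α)))) ↔ (¬((β ↔ γ) → γ) → ((γ → β) ↔ (α ↔ α)))) → ¬(((α ↔ (α ↔ α)) ↔ ¬α) → ((α → (γ → β)) → (α ↔ ¬γ)))) ↔ ¬((¬((α ↔ β) → (α → β)) → ((γ → γ) → (γ → α))) → ((β → (γ ↔ γ)) ↔ γ)) = 0 ↔ 0 = 1

1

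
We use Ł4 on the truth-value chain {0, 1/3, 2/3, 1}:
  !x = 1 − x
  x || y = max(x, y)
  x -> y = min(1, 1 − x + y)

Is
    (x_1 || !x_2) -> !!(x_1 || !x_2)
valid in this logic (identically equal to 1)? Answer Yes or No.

x_1 = 0, x_2 = 0 ↦ 1
x_1 = 0, x_2 = 1/3 ↦ 1
x_1 = 0, x_2 = 2/3 ↦ 1
x_1 = 0, x_2 = 1 ↦ 1
x_1 = 1/3, x_2 = 0 ↦ 1
x_1 = 1/3, x_2 = 1/3 ↦ 1
x_1 = 1/3, x_2 = 2/3 ↦ 1
x_1 = 1/3, x_2 = 1 ↦ 1
x_1 = 2/3, x_2 = 0 ↦ 1
x_1 = 2/3, x_2 = 1/3 ↦ 1
x_1 = 2/3, x_2 = 2/3 ↦ 1
x_1 = 2/3, x_2 = 1 ↦ 1
x_1 = 1, x_2 = 0 ↦ 1
x_1 = 1, x_2 = 1/3 ↦ 1
x_1 = 1, x_2 = 2/3 ↦ 1
x_1 = 1, x_2 = 1 ↦ 1
Every assignment gives a value ≥ 1.

Yes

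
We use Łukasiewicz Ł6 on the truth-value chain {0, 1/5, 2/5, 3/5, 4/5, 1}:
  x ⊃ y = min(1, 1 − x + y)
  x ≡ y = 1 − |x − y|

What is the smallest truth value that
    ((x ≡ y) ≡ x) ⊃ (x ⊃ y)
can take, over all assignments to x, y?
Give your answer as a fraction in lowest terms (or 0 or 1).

Take x = 3/5, y = 0:
x ≡ y = 3/5 ≡ 0 = 2/5
(x ≡ y) ≡ x = 2/5 ≡ 3/5 = 4/5
x ⊃ y = 3/5 ⊃ 0 = 2/5
((x ≡ y) ≡ x) ⊃ (x ⊃ y) = 4/5 ⊃ 2/5 = 3/5
No assignment yields a value below 3/5, so this is the minimum.

3/5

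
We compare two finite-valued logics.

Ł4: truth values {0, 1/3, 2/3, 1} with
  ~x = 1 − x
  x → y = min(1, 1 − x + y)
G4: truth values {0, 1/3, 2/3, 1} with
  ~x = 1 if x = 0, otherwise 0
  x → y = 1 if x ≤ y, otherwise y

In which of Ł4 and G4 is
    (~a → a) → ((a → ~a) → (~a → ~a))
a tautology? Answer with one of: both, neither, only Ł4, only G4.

In Ł4: every assignment gives 1 — tautology.
In G4: every assignment gives 1 — tautology.

both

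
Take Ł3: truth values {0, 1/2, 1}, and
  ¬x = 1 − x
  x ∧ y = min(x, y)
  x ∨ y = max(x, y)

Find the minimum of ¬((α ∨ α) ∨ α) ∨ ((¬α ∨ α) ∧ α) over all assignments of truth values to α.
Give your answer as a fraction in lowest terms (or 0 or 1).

Take α = 1/2:
α ∨ α = 1/2 ∨ 1/2 = 1/2
(α ∨ α) ∨ α = 1/2 ∨ 1/2 = 1/2
¬((α ∨ α) ∨ α) = ¬1/2 = 1/2
¬α = ¬1/2 = 1/2
¬α ∨ α = 1/2 ∨ 1/2 = 1/2
(¬α ∨ α) ∧ α = 1/2 ∧ 1/2 = 1/2
¬((α ∨ α) ∨ α) ∨ ((¬α ∨ α) ∧ α) = 1/2 ∨ 1/2 = 1/2
No assignment yields a value below 1/2, so this is the minimum.

1/2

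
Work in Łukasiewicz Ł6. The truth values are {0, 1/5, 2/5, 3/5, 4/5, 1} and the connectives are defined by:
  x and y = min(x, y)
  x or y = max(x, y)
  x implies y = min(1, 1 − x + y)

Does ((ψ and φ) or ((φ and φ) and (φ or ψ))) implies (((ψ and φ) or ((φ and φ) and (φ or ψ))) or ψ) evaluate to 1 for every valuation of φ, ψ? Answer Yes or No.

Yes

At φ = 3/5, ψ = 3/5, for instance:
ψ and φ = 3/5 and 3/5 = 3/5
φ and φ = 3/5 and 3/5 = 3/5
φ or ψ = 3/5 or 3/5 = 3/5
(φ and φ) and (φ or ψ) = 3/5 and 3/5 = 3/5
(ψ and φ) or ((φ and φ) and (φ or ψ)) = 3/5 or 3/5 = 3/5
((ψ and φ) or ((φ and φ) and (φ or ψ))) or ψ = 3/5 or 3/5 = 3/5
((ψ and φ) or ((φ and φ) and (φ or ψ))) implies (((ψ and φ) or ((φ and φ) and (φ or ψ))) or ψ) = 3/5 implies 3/5 = 1
and checking the remaining 35 assignments likewise gives ≥ 1 in every case.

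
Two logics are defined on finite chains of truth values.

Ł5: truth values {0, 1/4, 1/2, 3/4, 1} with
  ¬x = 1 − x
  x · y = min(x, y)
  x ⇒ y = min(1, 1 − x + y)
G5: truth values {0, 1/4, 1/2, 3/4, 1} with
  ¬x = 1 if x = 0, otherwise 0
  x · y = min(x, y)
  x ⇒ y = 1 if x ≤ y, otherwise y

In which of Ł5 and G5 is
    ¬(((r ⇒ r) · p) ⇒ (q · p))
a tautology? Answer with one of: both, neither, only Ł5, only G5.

In Ł5: at p = 0, q = 0, r = 0 the value is 0 — not a tautology.
In G5: at p = 0, q = 0, r = 0 the value is 0 — not a tautology.

neither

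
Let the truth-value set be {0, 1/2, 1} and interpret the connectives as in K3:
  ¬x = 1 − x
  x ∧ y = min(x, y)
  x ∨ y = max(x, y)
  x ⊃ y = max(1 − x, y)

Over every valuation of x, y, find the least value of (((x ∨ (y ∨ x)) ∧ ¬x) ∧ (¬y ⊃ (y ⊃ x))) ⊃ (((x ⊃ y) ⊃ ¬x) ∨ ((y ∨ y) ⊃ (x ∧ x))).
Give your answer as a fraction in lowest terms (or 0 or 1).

1/2

Take x = 1/2, y = 1/2:
y ∨ x = 1/2 ∨ 1/2 = 1/2
x ∨ (y ∨ x) = 1/2 ∨ 1/2 = 1/2
¬x = ¬1/2 = 1/2
(x ∨ (y ∨ x)) ∧ ¬x = 1/2 ∧ 1/2 = 1/2
¬y = ¬1/2 = 1/2
y ⊃ x = 1/2 ⊃ 1/2 = 1/2
¬y ⊃ (y ⊃ x) = 1/2 ⊃ 1/2 = 1/2
((x ∨ (y ∨ x)) ∧ ¬x) ∧ (¬y ⊃ (y ⊃ x)) = 1/2 ∧ 1/2 = 1/2
x ⊃ y = 1/2 ⊃ 1/2 = 1/2
¬x = ¬1/2 = 1/2
(x ⊃ y) ⊃ ¬x = 1/2 ⊃ 1/2 = 1/2
y ∨ y = 1/2 ∨ 1/2 = 1/2
x ∧ x = 1/2 ∧ 1/2 = 1/2
(y ∨ y) ⊃ (x ∧ x) = 1/2 ⊃ 1/2 = 1/2
((x ⊃ y) ⊃ ¬x) ∨ ((y ∨ y) ⊃ (x ∧ x)) = 1/2 ∨ 1/2 = 1/2
(((x ∨ (y ∨ x)) ∧ ¬x) ∧ (¬y ⊃ (y ⊃ x))) ⊃ (((x ⊃ y) ⊃ ¬x) ∨ ((y ∨ y) ⊃ (x ∧ x))) = 1/2 ⊃ 1/2 = 1/2
No assignment yields a value below 1/2, so this is the minimum.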